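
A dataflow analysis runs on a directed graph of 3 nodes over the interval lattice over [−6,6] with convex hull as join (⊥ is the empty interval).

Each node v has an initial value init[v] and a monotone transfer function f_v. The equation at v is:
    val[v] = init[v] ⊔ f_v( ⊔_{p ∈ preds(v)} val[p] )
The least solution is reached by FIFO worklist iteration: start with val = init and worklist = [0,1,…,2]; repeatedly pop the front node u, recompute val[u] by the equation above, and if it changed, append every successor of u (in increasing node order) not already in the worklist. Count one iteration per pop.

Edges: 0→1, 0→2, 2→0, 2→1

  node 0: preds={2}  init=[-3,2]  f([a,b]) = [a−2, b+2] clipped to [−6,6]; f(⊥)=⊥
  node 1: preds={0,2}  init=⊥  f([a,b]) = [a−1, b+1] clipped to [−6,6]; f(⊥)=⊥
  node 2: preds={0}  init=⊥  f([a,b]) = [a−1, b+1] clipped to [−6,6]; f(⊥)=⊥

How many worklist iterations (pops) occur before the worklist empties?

Iteration log — 9 steps:
  step 1. node 0  ⊔preds=⊥  new=[-3,2]  stable
  step 2. node 1  ⊔preds=[-3,2]  new=[-4,3]  old=⊥  +wl: 
  step 3. node 2  ⊔preds=[-3,2]  new=[-4,3]  old=⊥  +wl: 0,1
  step 4. node 0  ⊔preds=[-4,3]  new=[-6,5]  old=[-3,2]  +wl: 2
  step 5. node 1  ⊔preds=[-6,5]  new=[-6,6]  old=[-4,3]  +wl: 
  step 6. node 2  ⊔preds=[-6,5]  new=[-6,6]  old=[-4,3]  +wl: 0,1
  step 7. node 0  ⊔preds=[-6,6]  new=[-6,6]  old=[-6,5]  +wl: 2
  step 8. node 1  ⊔preds=[-6,6]  new=[-6,6]  stable
  step 9. node 2  ⊔preds=[-6,6]  new=[-6,6]  stable

Least fixpoint reached:
  node 0: [-6,6]
  node 1: [-6,6]
  node 2: [-6,6]

9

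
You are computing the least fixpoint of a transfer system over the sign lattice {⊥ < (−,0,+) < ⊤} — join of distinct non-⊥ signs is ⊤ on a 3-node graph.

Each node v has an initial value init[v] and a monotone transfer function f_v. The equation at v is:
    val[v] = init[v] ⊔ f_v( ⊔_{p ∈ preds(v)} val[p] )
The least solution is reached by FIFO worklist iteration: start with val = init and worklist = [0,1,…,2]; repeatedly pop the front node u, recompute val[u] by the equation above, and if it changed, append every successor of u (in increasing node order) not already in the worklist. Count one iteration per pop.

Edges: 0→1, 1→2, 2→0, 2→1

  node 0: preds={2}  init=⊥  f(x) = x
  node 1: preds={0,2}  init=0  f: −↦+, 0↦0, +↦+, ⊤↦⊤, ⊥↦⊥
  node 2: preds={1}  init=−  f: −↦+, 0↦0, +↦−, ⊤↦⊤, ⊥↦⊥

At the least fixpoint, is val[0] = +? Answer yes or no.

no

Iteration log — 5 steps:
  step 1. node 0  ⊔preds=−  new=−  old=⊥  +wl: 
  step 2. node 1  ⊔preds=−  new=⊤  old=0  +wl: 
  step 3. node 2  ⊔preds=⊤  new=⊤  old=−  +wl: 0,1
  step 4. node 0  ⊔preds=⊤  new=⊤  old=−  +wl: 
  step 5. node 1  ⊔preds=⊤  new=⊤  stable

Least fixpoint reached:
  node 0: ⊤
  node 1: ⊤
  node 2: ⊤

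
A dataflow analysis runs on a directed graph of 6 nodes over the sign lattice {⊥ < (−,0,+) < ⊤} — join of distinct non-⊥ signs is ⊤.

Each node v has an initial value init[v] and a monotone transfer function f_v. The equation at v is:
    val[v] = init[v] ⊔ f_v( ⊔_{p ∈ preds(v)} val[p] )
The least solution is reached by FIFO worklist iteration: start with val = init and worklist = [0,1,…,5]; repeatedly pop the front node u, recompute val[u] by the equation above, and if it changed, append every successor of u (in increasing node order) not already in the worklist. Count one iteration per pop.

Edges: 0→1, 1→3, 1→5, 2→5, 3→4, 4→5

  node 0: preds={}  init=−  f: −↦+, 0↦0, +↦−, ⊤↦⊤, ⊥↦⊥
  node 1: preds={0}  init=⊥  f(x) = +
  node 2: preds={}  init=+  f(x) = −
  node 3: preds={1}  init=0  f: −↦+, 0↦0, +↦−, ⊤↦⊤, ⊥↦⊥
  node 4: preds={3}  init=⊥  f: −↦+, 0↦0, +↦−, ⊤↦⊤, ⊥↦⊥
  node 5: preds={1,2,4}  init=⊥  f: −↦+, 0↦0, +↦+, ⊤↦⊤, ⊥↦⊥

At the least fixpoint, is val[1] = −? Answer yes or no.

no

Trace (6 dequeues):
  [1] u=0 | in ⊥ | out − | ==
  [2] u=1 | in − | out + | prev ⊥ | push {}
  [3] u=2 | in ⊥ | out ⊤ | prev + | push {}
  [4] u=3 | in + | out ⊤ | prev 0 | push {}
  [5] u=4 | in ⊤ | out ⊤ | prev ⊥ | push {}
  [6] u=5 | in ⊤ | out ⊤ | prev ⊥ | push {}

Converged values:
  [0] −
  [1] +
  [2] ⊤
  [3] ⊤
  [4] ⊤
  [5] ⊤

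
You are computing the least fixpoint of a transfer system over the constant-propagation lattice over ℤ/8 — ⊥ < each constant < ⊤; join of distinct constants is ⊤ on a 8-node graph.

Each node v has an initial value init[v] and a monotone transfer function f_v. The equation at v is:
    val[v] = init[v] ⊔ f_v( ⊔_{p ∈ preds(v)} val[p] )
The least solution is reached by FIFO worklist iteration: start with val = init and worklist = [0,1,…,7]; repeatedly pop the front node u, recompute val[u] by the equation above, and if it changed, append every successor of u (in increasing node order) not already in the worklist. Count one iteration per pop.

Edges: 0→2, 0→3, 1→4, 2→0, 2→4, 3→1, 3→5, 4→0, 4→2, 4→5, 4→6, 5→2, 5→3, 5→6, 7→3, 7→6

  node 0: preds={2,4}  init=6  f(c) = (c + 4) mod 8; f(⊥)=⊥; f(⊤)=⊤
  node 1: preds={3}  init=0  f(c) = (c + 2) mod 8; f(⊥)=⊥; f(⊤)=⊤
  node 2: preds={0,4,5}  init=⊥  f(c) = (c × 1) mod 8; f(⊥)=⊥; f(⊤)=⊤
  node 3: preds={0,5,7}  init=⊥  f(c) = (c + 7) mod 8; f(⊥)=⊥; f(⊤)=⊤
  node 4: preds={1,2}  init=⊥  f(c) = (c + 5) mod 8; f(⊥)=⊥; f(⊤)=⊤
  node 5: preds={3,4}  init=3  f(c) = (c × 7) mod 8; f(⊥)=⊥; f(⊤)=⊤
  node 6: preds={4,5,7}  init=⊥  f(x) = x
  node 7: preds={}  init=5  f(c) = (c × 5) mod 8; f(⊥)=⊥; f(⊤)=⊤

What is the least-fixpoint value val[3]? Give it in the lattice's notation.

⊤

Trace (13 dequeues):
  [1] u=0 | in ⊥ | out 6 | ==
  [2] u=1 | in ⊥ | out 0 | ==
  [3] u=2 | in ⊤ | out ⊤ | prev ⊥ | push {0}
  [4] u=3 | in ⊤ | out ⊤ | prev ⊥ | push {1}
  [5] u=4 | in ⊤ | out ⊤ | prev ⊥ | push {2}
  [6] u=5 | in ⊤ | out ⊤ | prev 3 | push {3}
  [7] u=6 | in ⊤ | out ⊤ | prev ⊥ | push {}
  [8] u=7 | in ⊥ | out 5 | ==
  [9] u=0 | in ⊤ | out ⊤ | prev 6 | push {}
  [10] u=1 | in ⊤ | out ⊤ | prev 0 | push {4}
  [11] u=2 | in ⊤ | out ⊤ | ==
  [12] u=3 | in ⊤ | out ⊤ | ==
  [13] u=4 | in ⊤ | out ⊤ | ==

Converged values:
  [0] ⊤
  [1] ⊤
  [2] ⊤
  [3] ⊤
  [4] ⊤
  [5] ⊤
  [6] ⊤
  [7] 5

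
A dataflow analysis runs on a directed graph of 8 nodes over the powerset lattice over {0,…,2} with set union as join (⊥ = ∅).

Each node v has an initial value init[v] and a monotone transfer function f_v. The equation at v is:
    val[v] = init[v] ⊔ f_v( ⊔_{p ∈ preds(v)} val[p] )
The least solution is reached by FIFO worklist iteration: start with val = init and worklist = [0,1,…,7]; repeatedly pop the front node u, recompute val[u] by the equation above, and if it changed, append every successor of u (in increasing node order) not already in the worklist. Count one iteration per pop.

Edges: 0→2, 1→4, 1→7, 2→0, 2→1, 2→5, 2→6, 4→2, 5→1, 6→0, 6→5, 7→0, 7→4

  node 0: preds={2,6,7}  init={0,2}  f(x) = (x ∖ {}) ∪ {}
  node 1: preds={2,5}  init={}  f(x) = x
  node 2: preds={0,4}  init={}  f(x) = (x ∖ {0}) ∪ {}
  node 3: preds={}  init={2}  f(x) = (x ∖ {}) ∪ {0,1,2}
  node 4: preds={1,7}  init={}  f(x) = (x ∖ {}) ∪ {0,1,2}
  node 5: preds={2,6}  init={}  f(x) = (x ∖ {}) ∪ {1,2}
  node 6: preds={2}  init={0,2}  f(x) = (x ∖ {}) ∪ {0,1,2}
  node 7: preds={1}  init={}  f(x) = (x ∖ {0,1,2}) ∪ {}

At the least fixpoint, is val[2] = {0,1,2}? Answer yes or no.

no

Worklist (17 pops):
  #1 pop 0: in={0,2} → {0,2} (no change)
  #2 pop 1: in={} → {} (no change)
  #3 pop 2: in={0,2} → {2} (was {}); enqueue [0,1]
  #4 pop 3: in={} → {0,1,2} (was {2}); enqueue []
  #5 pop 4: in={} → {0,1,2} (was {}); enqueue [2]
  #6 pop 5: in={0,2} → {0,1,2} (was {}); enqueue []
  #7 pop 6: in={2} → {0,1,2} (was {0,2}); enqueue [5]
  #8 pop 7: in={} → {} (no change)
  #9 pop 0: in={0,1,2} → {0,1,2} (was {0,2}); enqueue []
  #10 pop 1: in={0,1,2} → {0,1,2} (was {}); enqueue [4,7]
  #11 pop 2: in={0,1,2} → {1,2} (was {2}); enqueue [0,1,6]
  #12 pop 5: in={0,1,2} → {0,1,2} (no change)
  #13 pop 4: in={0,1,2} → {0,1,2} (no change)
  #14 pop 7: in={0,1,2} → {} (no change)
  #15 pop 0: in={0,1,2} → {0,1,2} (no change)
  #16 pop 1: in={0,1,2} → {0,1,2} (no change)
  #17 pop 6: in={1,2} → {0,1,2} (no change)

Fixpoint:
  val[0] = {0,1,2}
  val[1] = {0,1,2}
  val[2] = {1,2}
  val[3] = {0,1,2}
  val[4] = {0,1,2}
  val[5] = {0,1,2}
  val[6] = {0,1,2}
  val[7] = {}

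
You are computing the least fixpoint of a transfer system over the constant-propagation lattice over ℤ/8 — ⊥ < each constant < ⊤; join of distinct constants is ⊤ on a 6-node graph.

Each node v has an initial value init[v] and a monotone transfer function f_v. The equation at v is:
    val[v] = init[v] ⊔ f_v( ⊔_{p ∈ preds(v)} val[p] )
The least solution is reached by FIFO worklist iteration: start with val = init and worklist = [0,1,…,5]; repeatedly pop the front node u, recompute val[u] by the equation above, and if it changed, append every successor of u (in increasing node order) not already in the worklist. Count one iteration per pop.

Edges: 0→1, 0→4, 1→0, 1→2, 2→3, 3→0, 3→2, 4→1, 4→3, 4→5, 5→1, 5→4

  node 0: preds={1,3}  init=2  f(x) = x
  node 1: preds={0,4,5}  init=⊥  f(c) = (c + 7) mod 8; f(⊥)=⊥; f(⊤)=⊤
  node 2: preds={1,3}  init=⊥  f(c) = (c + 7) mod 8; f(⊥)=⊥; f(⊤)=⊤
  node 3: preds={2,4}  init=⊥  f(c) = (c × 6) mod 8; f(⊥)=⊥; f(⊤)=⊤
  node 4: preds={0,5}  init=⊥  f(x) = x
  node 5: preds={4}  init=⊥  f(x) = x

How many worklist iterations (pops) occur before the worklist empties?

Iteration log — 18 steps:
  step 1. node 0  ⊔preds=⊥  new=2  stable
  step 2. node 1  ⊔preds=2  new=1  old=⊥  +wl: 0
  step 3. node 2  ⊔preds=1  new=0  old=⊥  +wl: 
  step 4. node 3  ⊔preds=0  new=0  old=⊥  +wl: 2
  step 5. node 4  ⊔preds=2  new=2  old=⊥  +wl: 1,3
  step 6. node 5  ⊔preds=2  new=2  old=⊥  +wl: 4
  step 7. node 0  ⊔preds=⊤  new=⊤  old=2  +wl: 
  step 8. node 2  ⊔preds=⊤  new=⊤  old=0  +wl: 
  step 9. node 1  ⊔preds=⊤  new=⊤  old=1  +wl: 0,2
  step 10. node 3  ⊔preds=⊤  new=⊤  old=0  +wl: 
  step 11. node 4  ⊔preds=⊤  new=⊤  old=2  +wl: 1,3,5
  step 12. node 0  ⊔preds=⊤  new=⊤  stable
  step 13. node 2  ⊔preds=⊤  new=⊤  stable
  step 14. node 1  ⊔preds=⊤  new=⊤  stable
  step 15. node 3  ⊔preds=⊤  new=⊤  stable
  step 16. node 5  ⊔preds=⊤  new=⊤  old=2  +wl: 1,4
  step 17. node 1  ⊔preds=⊤  new=⊤  stable
  step 18. node 4  ⊔preds=⊤  new=⊤  stable

Least fixpoint reached:
  node 0: ⊤
  node 1: ⊤
  node 2: ⊤
  node 3: ⊤
  node 4: ⊤
  node 5: ⊤

18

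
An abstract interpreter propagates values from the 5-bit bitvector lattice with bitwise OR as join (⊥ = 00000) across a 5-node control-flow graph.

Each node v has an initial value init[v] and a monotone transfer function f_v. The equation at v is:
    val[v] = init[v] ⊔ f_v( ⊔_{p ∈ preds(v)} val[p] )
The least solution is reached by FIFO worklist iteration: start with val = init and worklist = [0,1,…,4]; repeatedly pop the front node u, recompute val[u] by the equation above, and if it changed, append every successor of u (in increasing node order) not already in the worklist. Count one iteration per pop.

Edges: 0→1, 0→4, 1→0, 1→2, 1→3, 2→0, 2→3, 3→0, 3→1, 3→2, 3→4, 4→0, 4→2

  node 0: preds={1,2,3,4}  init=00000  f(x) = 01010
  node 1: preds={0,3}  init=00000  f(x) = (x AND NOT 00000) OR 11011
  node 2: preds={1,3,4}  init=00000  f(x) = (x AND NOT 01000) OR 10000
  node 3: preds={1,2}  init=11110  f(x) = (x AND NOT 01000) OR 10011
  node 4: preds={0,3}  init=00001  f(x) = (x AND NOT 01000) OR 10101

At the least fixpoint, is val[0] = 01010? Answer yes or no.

Iteration log — 8 steps:
  step 1. node 0  ⊔preds=11111  new=01010  old=00000  +wl: 
  step 2. node 1  ⊔preds=11110  new=11111  old=00000  +wl: 0
  step 3. node 2  ⊔preds=11111  new=10111  old=00000  +wl: 
  step 4. node 3  ⊔preds=11111  new=11111  old=11110  +wl: 1,2
  step 5. node 4  ⊔preds=11111  new=10111  old=00001  +wl: 
  step 6. node 0  ⊔preds=11111  new=01010  stable
  step 7. node 1  ⊔preds=11111  new=11111  stable
  step 8. node 2  ⊔preds=11111  new=10111  stable

Least fixpoint reached:
  node 0: 01010
  node 1: 11111
  node 2: 10111
  node 3: 11111
  node 4: 10111

yes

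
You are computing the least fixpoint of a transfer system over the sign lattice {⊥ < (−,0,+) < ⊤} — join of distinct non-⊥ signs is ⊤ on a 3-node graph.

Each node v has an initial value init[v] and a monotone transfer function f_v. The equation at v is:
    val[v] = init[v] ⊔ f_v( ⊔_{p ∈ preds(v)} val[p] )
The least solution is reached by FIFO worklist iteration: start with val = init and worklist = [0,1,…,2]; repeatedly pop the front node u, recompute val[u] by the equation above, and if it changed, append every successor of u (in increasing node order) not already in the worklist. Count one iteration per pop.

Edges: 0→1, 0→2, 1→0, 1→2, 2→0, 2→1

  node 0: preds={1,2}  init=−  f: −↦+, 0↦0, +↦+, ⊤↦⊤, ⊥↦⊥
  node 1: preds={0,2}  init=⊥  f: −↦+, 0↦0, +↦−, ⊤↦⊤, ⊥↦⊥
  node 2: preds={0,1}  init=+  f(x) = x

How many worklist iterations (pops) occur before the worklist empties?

5

Iteration log — 5 steps:
  step 1. node 0  ⊔preds=+  new=⊤  old=−  +wl: 
  step 2. node 1  ⊔preds=⊤  new=⊤  old=⊥  +wl: 0
  step 3. node 2  ⊔preds=⊤  new=⊤  old=+  +wl: 1
  step 4. node 0  ⊔preds=⊤  new=⊤  stable
  step 5. node 1  ⊔preds=⊤  new=⊤  stable

Least fixpoint reached:
  node 0: ⊤
  node 1: ⊤
  node 2: ⊤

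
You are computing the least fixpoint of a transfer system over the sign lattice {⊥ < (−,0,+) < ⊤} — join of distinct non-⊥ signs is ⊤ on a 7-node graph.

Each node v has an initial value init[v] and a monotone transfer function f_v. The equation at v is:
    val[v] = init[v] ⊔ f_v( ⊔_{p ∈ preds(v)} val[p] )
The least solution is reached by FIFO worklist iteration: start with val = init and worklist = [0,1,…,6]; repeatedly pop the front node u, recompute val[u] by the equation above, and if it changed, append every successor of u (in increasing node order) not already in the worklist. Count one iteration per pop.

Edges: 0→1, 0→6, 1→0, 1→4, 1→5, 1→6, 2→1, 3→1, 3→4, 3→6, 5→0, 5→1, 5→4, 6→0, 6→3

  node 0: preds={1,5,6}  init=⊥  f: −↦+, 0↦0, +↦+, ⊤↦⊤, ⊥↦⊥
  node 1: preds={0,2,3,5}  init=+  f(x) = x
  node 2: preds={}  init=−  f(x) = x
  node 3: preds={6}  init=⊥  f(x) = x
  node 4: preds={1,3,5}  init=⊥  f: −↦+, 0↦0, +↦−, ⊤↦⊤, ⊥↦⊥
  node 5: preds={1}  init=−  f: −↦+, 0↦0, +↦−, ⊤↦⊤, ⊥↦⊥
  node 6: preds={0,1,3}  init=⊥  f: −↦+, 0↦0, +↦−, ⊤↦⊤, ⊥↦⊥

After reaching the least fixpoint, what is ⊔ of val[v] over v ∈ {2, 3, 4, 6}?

Trace (14 dequeues):
  [1] u=0 | in ⊤ | out ⊤ | prev ⊥ | push {}
  [2] u=1 | in ⊤ | out ⊤ | prev + | push {0}
  [3] u=2 | in ⊥ | out − | ==
  [4] u=3 | in ⊥ | out ⊥ | ==
  [5] u=4 | in ⊤ | out ⊤ | prev ⊥ | push {}
  [6] u=5 | in ⊤ | out ⊤ | prev − | push {1,4}
  [7] u=6 | in ⊤ | out ⊤ | prev ⊥ | push {3}
  [8] u=0 | in ⊤ | out ⊤ | ==
  [9] u=1 | in ⊤ | out ⊤ | ==
  [10] u=4 | in ⊤ | out ⊤ | ==
  [11] u=3 | in ⊤ | out ⊤ | prev ⊥ | push {1,4,6}
  [12] u=1 | in ⊤ | out ⊤ | ==
  [13] u=4 | in ⊤ | out ⊤ | ==
  [14] u=6 | in ⊤ | out ⊤ | ==

Converged values:
  [0] ⊤
  [1] ⊤
  [2] −
  [3] ⊤
  [4] ⊤
  [5] ⊤
  [6] ⊤

⊤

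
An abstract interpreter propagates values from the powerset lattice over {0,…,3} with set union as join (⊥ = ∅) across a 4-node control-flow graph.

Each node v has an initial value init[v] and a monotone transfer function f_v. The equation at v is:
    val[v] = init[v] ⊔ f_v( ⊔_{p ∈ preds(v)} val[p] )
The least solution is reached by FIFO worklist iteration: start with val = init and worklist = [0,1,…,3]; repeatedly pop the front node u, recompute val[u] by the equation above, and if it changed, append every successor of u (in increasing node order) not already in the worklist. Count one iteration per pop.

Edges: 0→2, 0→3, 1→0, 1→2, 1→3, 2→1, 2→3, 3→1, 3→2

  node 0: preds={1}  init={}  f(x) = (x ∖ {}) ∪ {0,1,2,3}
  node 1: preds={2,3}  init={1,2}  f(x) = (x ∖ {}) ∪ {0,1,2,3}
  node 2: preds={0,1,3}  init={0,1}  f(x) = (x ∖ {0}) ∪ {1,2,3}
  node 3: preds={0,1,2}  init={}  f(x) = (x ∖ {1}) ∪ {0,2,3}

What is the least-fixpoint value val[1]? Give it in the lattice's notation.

Iteration log — 7 steps:
  step 1. node 0  ⊔preds={1,2}  new={0,1,2,3}  old={}  +wl: 
  step 2. node 1  ⊔preds={0,1}  new={0,1,2,3}  old={1,2}  +wl: 0
  step 3. node 2  ⊔preds={0,1,2,3}  new={0,1,2,3}  old={0,1}  +wl: 1
  step 4. node 3  ⊔preds={0,1,2,3}  new={0,2,3}  old={}  +wl: 2
  step 5. node 0  ⊔preds={0,1,2,3}  new={0,1,2,3}  stable
  step 6. node 1  ⊔preds={0,1,2,3}  new={0,1,2,3}  stable
  step 7. node 2  ⊔preds={0,1,2,3}  new={0,1,2,3}  stable

Least fixpoint reached:
  node 0: {0,1,2,3}
  node 1: {0,1,2,3}
  node 2: {0,1,2,3}
  node 3: {0,2,3}

{0,1,2,3}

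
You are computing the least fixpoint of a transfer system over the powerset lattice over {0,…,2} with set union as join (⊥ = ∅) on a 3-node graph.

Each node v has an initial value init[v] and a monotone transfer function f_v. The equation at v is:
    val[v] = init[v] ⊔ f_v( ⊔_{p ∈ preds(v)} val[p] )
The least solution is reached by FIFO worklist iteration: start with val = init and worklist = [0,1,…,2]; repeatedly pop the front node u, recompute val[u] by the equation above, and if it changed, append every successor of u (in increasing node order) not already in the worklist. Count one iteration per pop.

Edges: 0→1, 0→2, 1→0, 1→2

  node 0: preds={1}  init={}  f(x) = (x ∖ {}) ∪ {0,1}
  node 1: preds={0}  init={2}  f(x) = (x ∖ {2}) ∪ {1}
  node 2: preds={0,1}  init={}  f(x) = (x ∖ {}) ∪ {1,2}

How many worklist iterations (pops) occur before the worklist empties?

Worklist (4 pops):
  #1 pop 0: in={2} → {0,1,2} (was {}); enqueue []
  #2 pop 1: in={0,1,2} → {0,1,2} (was {2}); enqueue [0]
  #3 pop 2: in={0,1,2} → {0,1,2} (was {}); enqueue []
  #4 pop 0: in={0,1,2} → {0,1,2} (no change)

Fixpoint:
  val[0] = {0,1,2}
  val[1] = {0,1,2}
  val[2] = {0,1,2}

4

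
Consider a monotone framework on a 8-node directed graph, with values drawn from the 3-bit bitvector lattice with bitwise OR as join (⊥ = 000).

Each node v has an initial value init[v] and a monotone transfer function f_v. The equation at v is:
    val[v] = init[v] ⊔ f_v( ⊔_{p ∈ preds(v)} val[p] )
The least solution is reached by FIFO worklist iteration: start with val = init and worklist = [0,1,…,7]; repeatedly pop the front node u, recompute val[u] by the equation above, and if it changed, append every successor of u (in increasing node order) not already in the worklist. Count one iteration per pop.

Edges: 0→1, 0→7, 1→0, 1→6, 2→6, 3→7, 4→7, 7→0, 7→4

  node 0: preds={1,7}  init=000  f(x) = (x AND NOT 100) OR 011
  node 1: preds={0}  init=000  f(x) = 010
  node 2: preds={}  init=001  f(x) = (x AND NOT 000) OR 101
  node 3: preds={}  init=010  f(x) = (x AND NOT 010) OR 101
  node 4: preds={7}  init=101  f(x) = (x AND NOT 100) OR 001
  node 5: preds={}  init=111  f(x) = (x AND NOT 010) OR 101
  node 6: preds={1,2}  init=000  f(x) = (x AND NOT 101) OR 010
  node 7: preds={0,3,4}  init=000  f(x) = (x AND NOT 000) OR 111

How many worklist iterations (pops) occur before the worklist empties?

11

Iteration log — 11 steps:
  step 1. node 0  ⊔preds=000  new=011  old=000  +wl: 
  step 2. node 1  ⊔preds=011  new=010  old=000  +wl: 0
  step 3. node 2  ⊔preds=000  new=101  old=001  +wl: 
  step 4. node 3  ⊔preds=000  new=111  old=010  +wl: 
  step 5. node 4  ⊔preds=000  new=101  stable
  step 6. node 5  ⊔preds=000  new=111  stable
  step 7. node 6  ⊔preds=111  new=010  old=000  +wl: 
  step 8. node 7  ⊔preds=111  new=111  old=000  +wl: 4
  step 9. node 0  ⊔preds=111  new=011  stable
  step 10. node 4  ⊔preds=111  new=111  old=101  +wl: 7
  step 11. node 7  ⊔preds=111  new=111  stable

Least fixpoint reached:
  node 0: 011
  node 1: 010
  node 2: 101
  node 3: 111
  node 4: 111
  node 5: 111
  node 6: 010
  node 7: 111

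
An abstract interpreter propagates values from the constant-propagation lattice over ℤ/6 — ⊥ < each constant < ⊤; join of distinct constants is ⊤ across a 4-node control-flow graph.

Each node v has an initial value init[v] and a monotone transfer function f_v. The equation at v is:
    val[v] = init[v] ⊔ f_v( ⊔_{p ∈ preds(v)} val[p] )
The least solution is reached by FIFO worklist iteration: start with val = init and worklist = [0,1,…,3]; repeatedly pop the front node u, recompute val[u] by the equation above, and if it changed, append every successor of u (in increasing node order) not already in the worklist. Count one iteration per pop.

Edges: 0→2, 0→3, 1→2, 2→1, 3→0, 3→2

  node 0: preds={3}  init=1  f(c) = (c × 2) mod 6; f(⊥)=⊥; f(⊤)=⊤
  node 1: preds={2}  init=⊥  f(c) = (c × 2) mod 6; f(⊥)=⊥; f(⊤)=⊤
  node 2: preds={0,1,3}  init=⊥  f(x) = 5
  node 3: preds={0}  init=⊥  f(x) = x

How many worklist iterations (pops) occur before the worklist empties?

Iteration log — 10 steps:
  step 1. node 0  ⊔preds=⊥  new=1  stable
  step 2. node 1  ⊔preds=⊥  new=⊥  stable
  step 3. node 2  ⊔preds=1  new=5  old=⊥  +wl: 1
  step 4. node 3  ⊔preds=1  new=1  old=⊥  +wl: 0,2
  step 5. node 1  ⊔preds=5  new=4  old=⊥  +wl: 
  step 6. node 0  ⊔preds=1  new=⊤  old=1  +wl: 3
  step 7. node 2  ⊔preds=⊤  new=5  stable
  step 8. node 3  ⊔preds=⊤  new=⊤  old=1  +wl: 0,2
  step 9. node 0  ⊔preds=⊤  new=⊤  stable
  step 10. node 2  ⊔preds=⊤  new=5  stable

Least fixpoint reached:
  node 0: ⊤
  node 1: 4
  node 2: 5
  node 3: ⊤

10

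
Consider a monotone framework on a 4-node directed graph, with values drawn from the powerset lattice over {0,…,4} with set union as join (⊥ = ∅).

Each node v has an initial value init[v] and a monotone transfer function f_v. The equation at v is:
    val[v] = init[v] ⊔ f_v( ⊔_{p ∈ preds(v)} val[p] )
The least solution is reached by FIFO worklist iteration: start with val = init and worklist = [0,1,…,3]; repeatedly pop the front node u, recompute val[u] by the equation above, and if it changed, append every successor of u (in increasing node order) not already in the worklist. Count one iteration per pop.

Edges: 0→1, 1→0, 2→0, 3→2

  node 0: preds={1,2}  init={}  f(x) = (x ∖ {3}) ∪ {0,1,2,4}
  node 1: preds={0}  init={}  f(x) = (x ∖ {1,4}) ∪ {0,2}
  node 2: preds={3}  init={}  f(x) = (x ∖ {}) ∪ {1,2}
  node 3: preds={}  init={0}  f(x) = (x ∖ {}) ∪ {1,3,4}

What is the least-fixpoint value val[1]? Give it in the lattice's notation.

Iteration log — 7 steps:
  step 1. node 0  ⊔preds={}  new={0,1,2,4}  old={}  +wl: 
  step 2. node 1  ⊔preds={0,1,2,4}  new={0,2}  old={}  +wl: 0
  step 3. node 2  ⊔preds={0}  new={0,1,2}  old={}  +wl: 
  step 4. node 3  ⊔preds={}  new={0,1,3,4}  old={0}  +wl: 2
  step 5. node 0  ⊔preds={0,1,2}  new={0,1,2,4}  stable
  step 6. node 2  ⊔preds={0,1,3,4}  new={0,1,2,3,4}  old={0,1,2}  +wl: 0
  step 7. node 0  ⊔preds={0,1,2,3,4}  new={0,1,2,4}  stable

Least fixpoint reached:
  node 0: {0,1,2,4}
  node 1: {0,2}
  node 2: {0,1,2,3,4}
  node 3: {0,1,3,4}

{0,2}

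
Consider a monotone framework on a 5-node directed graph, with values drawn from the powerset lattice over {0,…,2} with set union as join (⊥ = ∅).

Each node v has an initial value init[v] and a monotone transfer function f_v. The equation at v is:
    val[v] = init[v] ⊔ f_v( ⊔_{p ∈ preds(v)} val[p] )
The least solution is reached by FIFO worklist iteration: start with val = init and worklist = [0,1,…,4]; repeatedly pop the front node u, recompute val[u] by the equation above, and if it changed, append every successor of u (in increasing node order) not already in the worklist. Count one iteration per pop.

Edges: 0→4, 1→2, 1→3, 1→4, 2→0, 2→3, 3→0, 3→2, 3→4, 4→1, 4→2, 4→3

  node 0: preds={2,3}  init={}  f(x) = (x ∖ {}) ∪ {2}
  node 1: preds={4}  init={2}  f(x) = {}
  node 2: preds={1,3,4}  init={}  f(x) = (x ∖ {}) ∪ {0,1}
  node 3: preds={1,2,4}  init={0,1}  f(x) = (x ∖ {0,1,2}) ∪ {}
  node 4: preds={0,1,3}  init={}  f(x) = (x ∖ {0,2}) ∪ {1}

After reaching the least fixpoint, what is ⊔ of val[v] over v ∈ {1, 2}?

{0,1,2}

Trace (9 dequeues):
  [1] u=0 | in {0,1} | out {0,1,2} | prev {} | push {}
  [2] u=1 | in {} | out {2} | ==
  [3] u=2 | in {0,1,2} | out {0,1,2} | prev {} | push {0}
  [4] u=3 | in {0,1,2} | out {0,1} | ==
  [5] u=4 | in {0,1,2} | out {1} | prev {} | push {1,2,3}
  [6] u=0 | in {0,1,2} | out {0,1,2} | ==
  [7] u=1 | in {1} | out {2} | ==
  [8] u=2 | in {0,1,2} | out {0,1,2} | ==
  [9] u=3 | in {0,1,2} | out {0,1} | ==

Converged values:
  [0] {0,1,2}
  [1] {2}
  [2] {0,1,2}
  [3] {0,1}
  [4] {1}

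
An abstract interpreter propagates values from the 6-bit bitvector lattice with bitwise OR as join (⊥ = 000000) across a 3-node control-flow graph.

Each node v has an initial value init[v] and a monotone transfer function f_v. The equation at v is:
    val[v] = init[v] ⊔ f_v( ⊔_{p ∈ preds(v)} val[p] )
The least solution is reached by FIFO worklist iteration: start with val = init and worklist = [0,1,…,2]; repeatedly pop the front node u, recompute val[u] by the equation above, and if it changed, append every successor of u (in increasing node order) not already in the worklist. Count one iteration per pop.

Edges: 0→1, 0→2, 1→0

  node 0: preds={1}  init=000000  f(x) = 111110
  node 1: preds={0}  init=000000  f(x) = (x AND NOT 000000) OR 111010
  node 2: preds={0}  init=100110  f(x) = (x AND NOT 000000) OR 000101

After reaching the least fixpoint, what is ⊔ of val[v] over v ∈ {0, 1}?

Trace (4 dequeues):
  [1] u=0 | in 000000 | out 111110 | prev 000000 | push {}
  [2] u=1 | in 111110 | out 111110 | prev 000000 | push {0}
  [3] u=2 | in 111110 | out 111111 | prev 100110 | push {}
  [4] u=0 | in 111110 | out 111110 | ==

Converged values:
  [0] 111110
  [1] 111110
  [2] 111111

111110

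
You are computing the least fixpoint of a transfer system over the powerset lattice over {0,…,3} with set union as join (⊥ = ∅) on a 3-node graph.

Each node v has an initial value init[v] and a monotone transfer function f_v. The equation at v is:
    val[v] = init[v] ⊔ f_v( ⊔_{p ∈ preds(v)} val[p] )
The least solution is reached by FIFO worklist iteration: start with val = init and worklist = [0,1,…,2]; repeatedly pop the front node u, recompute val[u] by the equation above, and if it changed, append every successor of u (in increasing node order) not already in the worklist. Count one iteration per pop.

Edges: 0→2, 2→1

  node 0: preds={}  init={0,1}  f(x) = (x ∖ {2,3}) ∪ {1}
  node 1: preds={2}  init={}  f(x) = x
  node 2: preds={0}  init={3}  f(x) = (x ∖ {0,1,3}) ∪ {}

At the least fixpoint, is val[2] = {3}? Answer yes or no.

Worklist (3 pops):
  #1 pop 0: in={} → {0,1} (no change)
  #2 pop 1: in={3} → {3} (was {}); enqueue []
  #3 pop 2: in={0,1} → {3} (no change)

Fixpoint:
  val[0] = {0,1}
  val[1] = {3}
  val[2] = {3}

yes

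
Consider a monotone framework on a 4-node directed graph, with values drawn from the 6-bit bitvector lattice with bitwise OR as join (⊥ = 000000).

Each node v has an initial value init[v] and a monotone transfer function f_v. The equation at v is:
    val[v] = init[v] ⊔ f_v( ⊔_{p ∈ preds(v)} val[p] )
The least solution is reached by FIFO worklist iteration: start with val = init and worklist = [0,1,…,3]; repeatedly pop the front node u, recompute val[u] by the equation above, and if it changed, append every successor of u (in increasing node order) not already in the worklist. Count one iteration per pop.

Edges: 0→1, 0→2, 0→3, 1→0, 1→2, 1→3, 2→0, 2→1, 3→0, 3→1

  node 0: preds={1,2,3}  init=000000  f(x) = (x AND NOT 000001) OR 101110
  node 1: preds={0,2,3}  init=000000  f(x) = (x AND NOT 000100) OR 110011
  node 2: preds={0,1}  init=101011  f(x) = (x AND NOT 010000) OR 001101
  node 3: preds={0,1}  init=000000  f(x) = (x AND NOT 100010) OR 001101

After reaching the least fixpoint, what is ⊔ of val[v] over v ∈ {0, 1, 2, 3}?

Worklist (8 pops):
  #1 pop 0: in=101011 → 101110 (was 000000); enqueue []
  #2 pop 1: in=101111 → 111011 (was 000000); enqueue [0]
  #3 pop 2: in=111111 → 101111 (was 101011); enqueue [1]
  #4 pop 3: in=111111 → 011101 (was 000000); enqueue []
  #5 pop 0: in=111111 → 111110 (was 101110); enqueue [2,3]
  #6 pop 1: in=111111 → 111011 (no change)
  #7 pop 2: in=111111 → 101111 (no change)
  #8 pop 3: in=111111 → 011101 (no change)

Fixpoint:
  val[0] = 111110
  val[1] = 111011
  val[2] = 101111
  val[3] = 011101

111111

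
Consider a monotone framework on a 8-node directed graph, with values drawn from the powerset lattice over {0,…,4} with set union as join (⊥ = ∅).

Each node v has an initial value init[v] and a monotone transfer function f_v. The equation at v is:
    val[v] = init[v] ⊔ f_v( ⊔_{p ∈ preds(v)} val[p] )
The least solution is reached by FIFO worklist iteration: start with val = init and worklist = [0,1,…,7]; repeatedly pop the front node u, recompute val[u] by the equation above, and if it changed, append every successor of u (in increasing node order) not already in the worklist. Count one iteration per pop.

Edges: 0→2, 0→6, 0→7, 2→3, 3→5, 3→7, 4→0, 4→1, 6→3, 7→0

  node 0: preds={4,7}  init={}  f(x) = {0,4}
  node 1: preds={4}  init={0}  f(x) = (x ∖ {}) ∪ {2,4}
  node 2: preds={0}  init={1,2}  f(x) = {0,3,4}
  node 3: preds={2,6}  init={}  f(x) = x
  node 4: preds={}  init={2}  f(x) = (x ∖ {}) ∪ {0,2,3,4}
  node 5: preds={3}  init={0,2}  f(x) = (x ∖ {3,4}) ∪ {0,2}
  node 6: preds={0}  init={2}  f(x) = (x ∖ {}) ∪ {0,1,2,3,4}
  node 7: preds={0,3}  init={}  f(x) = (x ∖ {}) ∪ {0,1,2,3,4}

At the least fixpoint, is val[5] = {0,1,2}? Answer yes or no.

yes

Iteration log — 11 steps:
  step 1. node 0  ⊔preds={2}  new={0,4}  old={}  +wl: 
  step 2. node 1  ⊔preds={2}  new={0,2,4}  old={0}  +wl: 
  step 3. node 2  ⊔preds={0,4}  new={0,1,2,3,4}  old={1,2}  +wl: 
  step 4. node 3  ⊔preds={0,1,2,3,4}  new={0,1,2,3,4}  old={}  +wl: 
  step 5. node 4  ⊔preds={}  new={0,2,3,4}  old={2}  +wl: 0,1
  step 6. node 5  ⊔preds={0,1,2,3,4}  new={0,1,2}  old={0,2}  +wl: 
  step 7. node 6  ⊔preds={0,4}  new={0,1,2,3,4}  old={2}  +wl: 3
  step 8. node 7  ⊔preds={0,1,2,3,4}  new={0,1,2,3,4}  old={}  +wl: 
  step 9. node 0  ⊔preds={0,1,2,3,4}  new={0,4}  stable
  step 10. node 1  ⊔preds={0,2,3,4}  new={0,2,3,4}  old={0,2,4}  +wl: 
  step 11. node 3  ⊔preds={0,1,2,3,4}  new={0,1,2,3,4}  stable

Least fixpoint reached:
  node 0: {0,4}
  node 1: {0,2,3,4}
  node 2: {0,1,2,3,4}
  node 3: {0,1,2,3,4}
  node 4: {0,2,3,4}
  node 5: {0,1,2}
  node 6: {0,1,2,3,4}
  node 7: {0,1,2,3,4}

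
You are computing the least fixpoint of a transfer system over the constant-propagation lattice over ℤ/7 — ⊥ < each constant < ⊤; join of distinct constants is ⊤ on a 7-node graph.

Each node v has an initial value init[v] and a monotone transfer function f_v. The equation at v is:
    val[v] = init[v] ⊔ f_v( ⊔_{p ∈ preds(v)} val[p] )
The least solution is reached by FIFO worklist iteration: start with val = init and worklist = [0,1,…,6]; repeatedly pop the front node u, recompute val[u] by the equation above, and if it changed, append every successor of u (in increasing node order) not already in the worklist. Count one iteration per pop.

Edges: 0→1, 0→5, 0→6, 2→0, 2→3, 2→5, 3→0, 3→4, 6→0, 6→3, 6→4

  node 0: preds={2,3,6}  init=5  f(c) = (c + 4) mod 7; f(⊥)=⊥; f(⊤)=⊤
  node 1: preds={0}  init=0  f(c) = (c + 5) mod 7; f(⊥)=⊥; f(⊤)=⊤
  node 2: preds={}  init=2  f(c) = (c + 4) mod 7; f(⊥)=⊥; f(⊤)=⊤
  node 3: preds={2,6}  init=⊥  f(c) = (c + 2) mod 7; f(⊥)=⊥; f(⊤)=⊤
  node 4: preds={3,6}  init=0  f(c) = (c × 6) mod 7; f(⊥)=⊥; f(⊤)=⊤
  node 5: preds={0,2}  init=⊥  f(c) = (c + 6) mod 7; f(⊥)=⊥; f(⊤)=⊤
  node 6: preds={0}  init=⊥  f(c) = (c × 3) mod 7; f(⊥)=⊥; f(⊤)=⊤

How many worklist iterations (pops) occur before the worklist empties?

11

Worklist (11 pops):
  #1 pop 0: in=2 → ⊤ (was 5); enqueue []
  #2 pop 1: in=⊤ → ⊤ (was 0); enqueue []
  #3 pop 2: in=⊥ → 2 (no change)
  #4 pop 3: in=2 → 4 (was ⊥); enqueue [0]
  #5 pop 4: in=4 → ⊤ (was 0); enqueue []
  #6 pop 5: in=⊤ → ⊤ (was ⊥); enqueue []
  #7 pop 6: in=⊤ → ⊤ (was ⊥); enqueue [3,4]
  #8 pop 0: in=⊤ → ⊤ (no change)
  #9 pop 3: in=⊤ → ⊤ (was 4); enqueue [0]
  #10 pop 4: in=⊤ → ⊤ (no change)
  #11 pop 0: in=⊤ → ⊤ (no change)

Fixpoint:
  val[0] = ⊤
  val[1] = ⊤
  val[2] = 2
  val[3] = ⊤
  val[4] = ⊤
  val[5] = ⊤
  val[6] = ⊤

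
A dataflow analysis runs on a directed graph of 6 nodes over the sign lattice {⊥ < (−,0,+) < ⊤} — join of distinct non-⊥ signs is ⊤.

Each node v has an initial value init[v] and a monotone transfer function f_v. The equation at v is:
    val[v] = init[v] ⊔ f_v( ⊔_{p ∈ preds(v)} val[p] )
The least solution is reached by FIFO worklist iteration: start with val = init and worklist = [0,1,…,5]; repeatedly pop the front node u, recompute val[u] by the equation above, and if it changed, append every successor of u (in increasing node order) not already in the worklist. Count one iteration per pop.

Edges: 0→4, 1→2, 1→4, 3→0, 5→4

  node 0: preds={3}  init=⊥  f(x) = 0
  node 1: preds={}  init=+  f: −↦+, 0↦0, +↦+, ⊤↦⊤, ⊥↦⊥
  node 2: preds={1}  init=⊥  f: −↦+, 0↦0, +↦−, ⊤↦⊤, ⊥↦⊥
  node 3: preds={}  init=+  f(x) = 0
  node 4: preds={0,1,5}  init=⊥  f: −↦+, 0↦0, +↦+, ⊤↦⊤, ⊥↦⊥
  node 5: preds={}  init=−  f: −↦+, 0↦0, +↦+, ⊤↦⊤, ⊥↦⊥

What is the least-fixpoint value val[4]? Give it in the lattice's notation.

⊤

Trace (7 dequeues):
  [1] u=0 | in + | out 0 | prev ⊥ | push {}
  [2] u=1 | in ⊥ | out + | ==
  [3] u=2 | in + | out − | prev ⊥ | push {}
  [4] u=3 | in ⊥ | out ⊤ | prev + | push {0}
  [5] u=4 | in ⊤ | out ⊤ | prev ⊥ | push {}
  [6] u=5 | in ⊥ | out − | ==
  [7] u=0 | in ⊤ | out 0 | ==

Converged values:
  [0] 0
  [1] +
  [2] −
  [3] ⊤
  [4] ⊤
  [5] −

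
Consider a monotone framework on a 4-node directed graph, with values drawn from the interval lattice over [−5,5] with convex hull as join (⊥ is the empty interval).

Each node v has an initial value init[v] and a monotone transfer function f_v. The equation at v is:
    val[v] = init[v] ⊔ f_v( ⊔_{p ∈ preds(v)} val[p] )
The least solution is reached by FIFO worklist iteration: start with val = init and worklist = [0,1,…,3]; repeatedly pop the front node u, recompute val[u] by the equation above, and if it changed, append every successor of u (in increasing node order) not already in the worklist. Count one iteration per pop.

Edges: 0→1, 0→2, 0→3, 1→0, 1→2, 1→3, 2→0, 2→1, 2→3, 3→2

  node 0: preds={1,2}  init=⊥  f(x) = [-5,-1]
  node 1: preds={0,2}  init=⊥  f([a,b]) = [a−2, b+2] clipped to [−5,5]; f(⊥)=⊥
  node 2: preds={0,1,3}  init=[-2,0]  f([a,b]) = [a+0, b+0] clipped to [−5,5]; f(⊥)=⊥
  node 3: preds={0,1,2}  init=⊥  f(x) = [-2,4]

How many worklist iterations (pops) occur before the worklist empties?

15

Trace (15 dequeues):
  [1] u=0 | in [-2,0] | out [-5,-1] | prev ⊥ | push {}
  [2] u=1 | in [-5,0] | out [-5,2] | prev ⊥ | push {0}
  [3] u=2 | in [-5,2] | out [-5,2] | prev [-2,0] | push {1}
  [4] u=3 | in [-5,2] | out [-2,4] | prev ⊥ | push {2}
  [5] u=0 | in [-5,2] | out [-5,-1] | ==
  [6] u=1 | in [-5,2] | out [-5,4] | prev [-5,2] | push {0,3}
  [7] u=2 | in [-5,4] | out [-5,4] | prev [-5,2] | push {1}
  [8] u=0 | in [-5,4] | out [-5,-1] | ==
  [9] u=3 | in [-5,4] | out [-2,4] | ==
  [10] u=1 | in [-5,4] | out [-5,5] | prev [-5,4] | push {0,2,3}
  [11] u=0 | in [-5,5] | out [-5,-1] | ==
  [12] u=2 | in [-5,5] | out [-5,5] | prev [-5,4] | push {0,1}
  [13] u=3 | in [-5,5] | out [-2,4] | ==
  [14] u=0 | in [-5,5] | out [-5,-1] | ==
  [15] u=1 | in [-5,5] | out [-5,5] | ==

Converged values:
  [0] [-5,-1]
  [1] [-5,5]
  [2] [-5,5]
  [3] [-2,4]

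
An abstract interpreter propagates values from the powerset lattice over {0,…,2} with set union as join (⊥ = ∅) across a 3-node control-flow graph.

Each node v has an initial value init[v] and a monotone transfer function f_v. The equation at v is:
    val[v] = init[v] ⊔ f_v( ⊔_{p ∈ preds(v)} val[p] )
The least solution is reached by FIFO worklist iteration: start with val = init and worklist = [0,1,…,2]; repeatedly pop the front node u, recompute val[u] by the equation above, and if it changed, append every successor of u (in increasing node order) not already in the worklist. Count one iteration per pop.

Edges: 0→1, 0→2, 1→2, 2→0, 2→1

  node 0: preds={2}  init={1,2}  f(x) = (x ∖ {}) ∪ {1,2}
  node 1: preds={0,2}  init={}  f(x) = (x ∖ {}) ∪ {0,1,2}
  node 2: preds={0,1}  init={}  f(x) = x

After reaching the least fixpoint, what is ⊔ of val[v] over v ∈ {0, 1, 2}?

{0,1,2}

Trace (6 dequeues):
  [1] u=0 | in {} | out {1,2} | ==
  [2] u=1 | in {1,2} | out {0,1,2} | prev {} | push {}
  [3] u=2 | in {0,1,2} | out {0,1,2} | prev {} | push {0,1}
  [4] u=0 | in {0,1,2} | out {0,1,2} | prev {1,2} | push {2}
  [5] u=1 | in {0,1,2} | out {0,1,2} | ==
  [6] u=2 | in {0,1,2} | out {0,1,2} | ==

Converged values:
  [0] {0,1,2}
  [1] {0,1,2}
  [2] {0,1,2}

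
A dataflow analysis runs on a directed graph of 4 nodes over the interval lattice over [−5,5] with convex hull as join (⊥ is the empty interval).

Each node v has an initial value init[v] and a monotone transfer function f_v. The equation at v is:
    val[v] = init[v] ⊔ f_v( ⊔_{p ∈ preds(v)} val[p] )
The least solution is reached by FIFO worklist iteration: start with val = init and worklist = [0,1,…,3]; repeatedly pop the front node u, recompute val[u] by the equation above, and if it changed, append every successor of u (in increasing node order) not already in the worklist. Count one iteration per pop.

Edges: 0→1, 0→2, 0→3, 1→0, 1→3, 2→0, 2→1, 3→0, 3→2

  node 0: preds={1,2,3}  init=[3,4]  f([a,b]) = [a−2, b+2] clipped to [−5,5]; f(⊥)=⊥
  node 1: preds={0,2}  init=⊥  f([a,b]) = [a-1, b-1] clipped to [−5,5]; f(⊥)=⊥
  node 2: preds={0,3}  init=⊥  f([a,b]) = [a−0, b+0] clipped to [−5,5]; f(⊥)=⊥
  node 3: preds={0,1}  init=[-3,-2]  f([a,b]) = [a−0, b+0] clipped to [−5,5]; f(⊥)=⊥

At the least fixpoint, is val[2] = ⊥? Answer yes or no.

no

Worklist (11 pops):
  #1 pop 0: in=[-3,-2] → [-5,4] (was [3,4]); enqueue []
  #2 pop 1: in=[-5,4] → [-5,3] (was ⊥); enqueue [0]
  #3 pop 2: in=[-5,4] → [-5,4] (was ⊥); enqueue [1]
  #4 pop 3: in=[-5,4] → [-5,4] (was [-3,-2]); enqueue [2]
  #5 pop 0: in=[-5,4] → [-5,5] (was [-5,4]); enqueue [3]
  #6 pop 1: in=[-5,5] → [-5,4] (was [-5,3]); enqueue [0]
  #7 pop 2: in=[-5,5] → [-5,5] (was [-5,4]); enqueue [1]
  #8 pop 3: in=[-5,5] → [-5,5] (was [-5,4]); enqueue [2]
  #9 pop 0: in=[-5,5] → [-5,5] (no change)
  #10 pop 1: in=[-5,5] → [-5,4] (no change)
  #11 pop 2: in=[-5,5] → [-5,5] (no change)

Fixpoint:
  val[0] = [-5,5]
  val[1] = [-5,4]
  val[2] = [-5,5]
  val[3] = [-5,5]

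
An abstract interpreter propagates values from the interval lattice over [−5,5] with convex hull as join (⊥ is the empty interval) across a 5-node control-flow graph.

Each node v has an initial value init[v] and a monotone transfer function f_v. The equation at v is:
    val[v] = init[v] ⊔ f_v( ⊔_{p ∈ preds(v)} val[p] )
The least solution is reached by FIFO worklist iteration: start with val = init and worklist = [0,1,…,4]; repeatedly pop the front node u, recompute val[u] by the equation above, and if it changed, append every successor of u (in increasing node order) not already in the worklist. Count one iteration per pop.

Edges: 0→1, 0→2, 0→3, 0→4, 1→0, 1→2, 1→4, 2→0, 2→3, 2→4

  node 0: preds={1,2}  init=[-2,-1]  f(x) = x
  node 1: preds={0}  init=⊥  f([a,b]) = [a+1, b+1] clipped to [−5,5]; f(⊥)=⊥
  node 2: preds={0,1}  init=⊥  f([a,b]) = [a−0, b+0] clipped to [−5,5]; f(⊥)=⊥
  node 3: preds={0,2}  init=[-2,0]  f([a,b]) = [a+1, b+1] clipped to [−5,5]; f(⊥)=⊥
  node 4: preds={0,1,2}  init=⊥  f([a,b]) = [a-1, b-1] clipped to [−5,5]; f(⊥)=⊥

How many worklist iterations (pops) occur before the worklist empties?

Iteration log — 35 steps:
  step 1. node 0  ⊔preds=⊥  new=[-2,-1]  stable
  step 2. node 1  ⊔preds=[-2,-1]  new=[-1,0]  old=⊥  +wl: 0
  step 3. node 2  ⊔preds=[-2,0]  new=[-2,0]  old=⊥  +wl: 
  step 4. node 3  ⊔preds=[-2,0]  new=[-2,1]  old=[-2,0]  +wl: 
  step 5. node 4  ⊔preds=[-2,0]  new=[-3,-1]  old=⊥  +wl: 
  step 6. node 0  ⊔preds=[-2,0]  new=[-2,0]  old=[-2,-1]  +wl: 1,2,3,4
  step 7. node 1  ⊔preds=[-2,0]  new=[-1,1]  old=[-1,0]  +wl: 0
  step 8. node 2  ⊔preds=[-2,1]  new=[-2,1]  old=[-2,0]  +wl: 
  step 9. node 3  ⊔preds=[-2,1]  new=[-2,2]  old=[-2,1]  +wl: 
  step 10. node 4  ⊔preds=[-2,1]  new=[-3,0]  old=[-3,-1]  +wl: 
  step 11. node 0  ⊔preds=[-2,1]  new=[-2,1]  old=[-2,0]  +wl: 1,2,3,4
  step 12. node 1  ⊔preds=[-2,1]  new=[-1,2]  old=[-1,1]  +wl: 0
  step 13. node 2  ⊔preds=[-2,2]  new=[-2,2]  old=[-2,1]  +wl: 
  step 14. node 3  ⊔preds=[-2,2]  new=[-2,3]  old=[-2,2]  +wl: 
  step 15. node 4  ⊔preds=[-2,2]  new=[-3,1]  old=[-3,0]  +wl: 
  step 16. node 0  ⊔preds=[-2,2]  new=[-2,2]  old=[-2,1]  +wl: 1,2,3,4
  step 17. node 1  ⊔preds=[-2,2]  new=[-1,3]  old=[-1,2]  +wl: 0
  step 18. node 2  ⊔preds=[-2,3]  new=[-2,3]  old=[-2,2]  +wl: 
  step 19. node 3  ⊔preds=[-2,3]  new=[-2,4]  old=[-2,3]  +wl: 
  step 20. node 4  ⊔preds=[-2,3]  new=[-3,2]  old=[-3,1]  +wl: 
  step 21. node 0  ⊔preds=[-2,3]  new=[-2,3]  old=[-2,2]  +wl: 1,2,3,4
  step 22. node 1  ⊔preds=[-2,3]  new=[-1,4]  old=[-1,3]  +wl: 0
  step 23. node 2  ⊔preds=[-2,4]  new=[-2,4]  old=[-2,3]  +wl: 
  step 24. node 3  ⊔preds=[-2,4]  new=[-2,5]  old=[-2,4]  +wl: 
  step 25. node 4  ⊔preds=[-2,4]  new=[-3,3]  old=[-3,2]  +wl: 
  step 26. node 0  ⊔preds=[-2,4]  new=[-2,4]  old=[-2,3]  +wl: 1,2,3,4
  step 27. node 1  ⊔preds=[-2,4]  new=[-1,5]  old=[-1,4]  +wl: 0
  step 28. node 2  ⊔preds=[-2,5]  new=[-2,5]  old=[-2,4]  +wl: 
  step 29. node 3  ⊔preds=[-2,5]  new=[-2,5]  stable
  step 30. node 4  ⊔preds=[-2,5]  new=[-3,4]  old=[-3,3]  +wl: 
  step 31. node 0  ⊔preds=[-2,5]  new=[-2,5]  old=[-2,4]  +wl: 1,2,3,4
  step 32. node 1  ⊔preds=[-2,5]  new=[-1,5]  stable
  step 33. node 2  ⊔preds=[-2,5]  new=[-2,5]  stable
  step 34. node 3  ⊔preds=[-2,5]  new=[-2,5]  stable
  step 35. node 4  ⊔preds=[-2,5]  new=[-3,4]  stable

Least fixpoint reached:
  node 0: [-2,5]
  node 1: [-1,5]
  node 2: [-2,5]
  node 3: [-2,5]
  node 4: [-3,4]

35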